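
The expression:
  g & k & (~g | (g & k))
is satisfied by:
  {g: True, k: True}


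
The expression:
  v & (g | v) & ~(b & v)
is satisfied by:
  {v: True, b: False}


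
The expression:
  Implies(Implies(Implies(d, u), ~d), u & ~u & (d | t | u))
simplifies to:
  d & u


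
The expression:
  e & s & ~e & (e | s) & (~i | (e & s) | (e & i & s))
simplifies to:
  False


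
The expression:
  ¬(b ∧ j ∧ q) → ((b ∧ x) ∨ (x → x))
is always true.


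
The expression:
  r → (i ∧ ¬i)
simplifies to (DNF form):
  ¬r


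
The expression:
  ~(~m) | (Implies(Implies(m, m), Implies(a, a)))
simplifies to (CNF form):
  True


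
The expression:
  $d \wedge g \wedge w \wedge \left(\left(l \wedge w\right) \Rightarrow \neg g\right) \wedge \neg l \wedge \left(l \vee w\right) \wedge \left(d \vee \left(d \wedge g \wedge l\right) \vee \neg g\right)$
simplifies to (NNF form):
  $d \wedge g \wedge w \wedge \neg l$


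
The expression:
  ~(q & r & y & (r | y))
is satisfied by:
  {q: False, y: False, r: False}
  {r: True, q: False, y: False}
  {y: True, q: False, r: False}
  {r: True, y: True, q: False}
  {q: True, r: False, y: False}
  {r: True, q: True, y: False}
  {y: True, q: True, r: False}


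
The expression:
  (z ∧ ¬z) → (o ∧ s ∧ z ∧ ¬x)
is always true.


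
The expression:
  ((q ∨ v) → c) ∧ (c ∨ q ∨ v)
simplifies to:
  c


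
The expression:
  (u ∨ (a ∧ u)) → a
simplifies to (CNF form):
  a ∨ ¬u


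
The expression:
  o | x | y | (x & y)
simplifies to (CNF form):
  o | x | y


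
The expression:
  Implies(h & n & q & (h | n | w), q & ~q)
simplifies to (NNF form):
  ~h | ~n | ~q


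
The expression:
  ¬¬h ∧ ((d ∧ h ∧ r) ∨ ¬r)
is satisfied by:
  {h: True, d: True, r: False}
  {h: True, d: False, r: False}
  {h: True, r: True, d: True}


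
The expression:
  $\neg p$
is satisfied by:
  {p: False}


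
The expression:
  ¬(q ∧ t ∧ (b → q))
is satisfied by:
  {t: False, q: False}
  {q: True, t: False}
  {t: True, q: False}


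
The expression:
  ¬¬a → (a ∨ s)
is always true.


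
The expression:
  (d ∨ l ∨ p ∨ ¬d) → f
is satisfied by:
  {f: True}


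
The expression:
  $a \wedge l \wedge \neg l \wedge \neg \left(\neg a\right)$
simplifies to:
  $\text{False}$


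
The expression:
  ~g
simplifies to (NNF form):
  ~g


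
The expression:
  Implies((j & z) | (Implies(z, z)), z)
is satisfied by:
  {z: True}


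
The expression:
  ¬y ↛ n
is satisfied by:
  {n: True, y: False}
  {y: False, n: False}
  {y: True, n: True}


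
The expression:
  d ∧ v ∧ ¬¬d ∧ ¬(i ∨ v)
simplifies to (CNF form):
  False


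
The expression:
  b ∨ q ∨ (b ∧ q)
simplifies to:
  b ∨ q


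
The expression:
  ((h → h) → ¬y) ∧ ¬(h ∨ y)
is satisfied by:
  {y: False, h: False}


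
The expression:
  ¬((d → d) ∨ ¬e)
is never true.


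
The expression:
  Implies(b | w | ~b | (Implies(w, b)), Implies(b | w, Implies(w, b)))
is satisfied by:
  {b: True, w: False}
  {w: False, b: False}
  {w: True, b: True}


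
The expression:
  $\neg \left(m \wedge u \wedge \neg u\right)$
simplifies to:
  $\text{True}$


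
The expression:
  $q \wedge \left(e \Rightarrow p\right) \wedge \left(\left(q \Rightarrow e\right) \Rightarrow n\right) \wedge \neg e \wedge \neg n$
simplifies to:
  $q \wedge \neg e \wedge \neg n$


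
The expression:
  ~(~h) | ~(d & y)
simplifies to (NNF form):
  h | ~d | ~y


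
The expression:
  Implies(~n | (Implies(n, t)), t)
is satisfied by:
  {n: True, t: True}
  {n: True, t: False}
  {t: True, n: False}


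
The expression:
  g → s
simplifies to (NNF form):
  s ∨ ¬g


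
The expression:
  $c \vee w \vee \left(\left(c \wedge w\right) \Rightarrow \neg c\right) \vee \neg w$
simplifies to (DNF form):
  $\text{True}$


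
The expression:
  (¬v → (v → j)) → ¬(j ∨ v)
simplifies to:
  ¬j ∧ ¬v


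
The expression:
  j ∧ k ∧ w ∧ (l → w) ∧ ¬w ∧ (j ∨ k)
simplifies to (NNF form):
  False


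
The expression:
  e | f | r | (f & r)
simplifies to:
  e | f | r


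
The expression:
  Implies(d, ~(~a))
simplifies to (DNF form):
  a | ~d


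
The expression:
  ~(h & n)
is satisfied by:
  {h: False, n: False}
  {n: True, h: False}
  {h: True, n: False}


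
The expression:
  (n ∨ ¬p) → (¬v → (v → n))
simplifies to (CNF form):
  True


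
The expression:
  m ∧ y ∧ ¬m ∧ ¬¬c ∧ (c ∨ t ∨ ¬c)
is never true.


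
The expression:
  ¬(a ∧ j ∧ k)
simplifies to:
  ¬a ∨ ¬j ∨ ¬k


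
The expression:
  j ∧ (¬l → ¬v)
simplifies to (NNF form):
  j ∧ (l ∨ ¬v)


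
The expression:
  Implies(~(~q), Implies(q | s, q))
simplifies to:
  True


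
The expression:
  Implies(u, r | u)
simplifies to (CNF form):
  True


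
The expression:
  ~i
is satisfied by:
  {i: False}


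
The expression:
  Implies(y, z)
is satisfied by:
  {z: True, y: False}
  {y: False, z: False}
  {y: True, z: True}


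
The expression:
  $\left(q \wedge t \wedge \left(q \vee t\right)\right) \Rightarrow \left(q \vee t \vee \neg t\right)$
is always true.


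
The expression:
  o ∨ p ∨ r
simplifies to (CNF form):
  o ∨ p ∨ r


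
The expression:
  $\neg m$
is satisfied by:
  {m: False}


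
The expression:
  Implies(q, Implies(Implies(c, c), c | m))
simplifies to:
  c | m | ~q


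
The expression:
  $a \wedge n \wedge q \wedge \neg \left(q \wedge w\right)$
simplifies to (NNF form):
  $a \wedge n \wedge q \wedge \neg w$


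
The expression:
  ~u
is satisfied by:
  {u: False}


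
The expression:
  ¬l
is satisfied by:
  {l: False}


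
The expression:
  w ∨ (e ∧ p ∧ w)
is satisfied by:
  {w: True}


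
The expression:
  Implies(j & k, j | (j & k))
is always true.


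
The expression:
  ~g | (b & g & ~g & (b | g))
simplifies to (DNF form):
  ~g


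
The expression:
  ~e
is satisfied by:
  {e: False}


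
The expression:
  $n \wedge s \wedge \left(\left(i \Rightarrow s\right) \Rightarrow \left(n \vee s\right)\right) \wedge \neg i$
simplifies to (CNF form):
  $n \wedge s \wedge \neg i$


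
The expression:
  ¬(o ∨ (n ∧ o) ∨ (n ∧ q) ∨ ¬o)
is never true.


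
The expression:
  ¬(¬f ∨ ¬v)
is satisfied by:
  {f: True, v: True}


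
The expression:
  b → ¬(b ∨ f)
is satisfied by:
  {b: False}


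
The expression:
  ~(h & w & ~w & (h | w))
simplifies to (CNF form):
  True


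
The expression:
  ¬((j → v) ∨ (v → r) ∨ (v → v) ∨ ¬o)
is never true.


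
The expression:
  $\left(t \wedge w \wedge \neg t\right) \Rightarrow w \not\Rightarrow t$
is always true.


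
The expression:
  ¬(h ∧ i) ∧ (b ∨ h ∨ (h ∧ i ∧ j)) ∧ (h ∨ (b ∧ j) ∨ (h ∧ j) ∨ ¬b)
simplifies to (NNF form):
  (b ∨ h) ∧ (h ∨ j) ∧ (¬h ∨ ¬i)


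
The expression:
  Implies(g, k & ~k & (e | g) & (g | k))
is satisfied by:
  {g: False}


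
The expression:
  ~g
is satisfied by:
  {g: False}


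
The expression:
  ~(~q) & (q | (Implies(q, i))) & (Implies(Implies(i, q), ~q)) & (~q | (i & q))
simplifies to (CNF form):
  False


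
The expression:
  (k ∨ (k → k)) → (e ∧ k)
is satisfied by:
  {e: True, k: True}


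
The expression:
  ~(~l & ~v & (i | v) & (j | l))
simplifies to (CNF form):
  l | v | ~i | ~j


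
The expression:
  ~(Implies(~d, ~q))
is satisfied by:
  {q: True, d: False}


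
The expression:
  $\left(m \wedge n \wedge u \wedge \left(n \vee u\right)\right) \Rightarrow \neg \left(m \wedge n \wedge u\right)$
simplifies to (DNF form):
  $\neg m \vee \neg n \vee \neg u$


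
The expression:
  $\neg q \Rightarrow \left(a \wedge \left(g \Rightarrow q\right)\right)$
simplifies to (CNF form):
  $\left(a \vee q\right) \wedge \left(q \vee \neg g\right)$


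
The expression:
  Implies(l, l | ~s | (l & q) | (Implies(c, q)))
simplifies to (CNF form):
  True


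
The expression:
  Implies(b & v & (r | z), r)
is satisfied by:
  {r: True, v: False, z: False, b: False}
  {r: False, v: False, z: False, b: False}
  {r: True, b: True, v: False, z: False}
  {b: True, r: False, v: False, z: False}
  {r: True, z: True, b: False, v: False}
  {z: True, b: False, v: False, r: False}
  {r: True, b: True, z: True, v: False}
  {b: True, z: True, r: False, v: False}
  {r: True, v: True, b: False, z: False}
  {v: True, b: False, z: False, r: False}
  {r: True, b: True, v: True, z: False}
  {b: True, v: True, r: False, z: False}
  {r: True, z: True, v: True, b: False}
  {z: True, v: True, b: False, r: False}
  {r: True, b: True, z: True, v: True}


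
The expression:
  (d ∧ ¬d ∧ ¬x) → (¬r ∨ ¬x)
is always true.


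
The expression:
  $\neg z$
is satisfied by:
  {z: False}


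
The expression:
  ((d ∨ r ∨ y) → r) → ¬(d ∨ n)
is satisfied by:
  {y: True, d: False, r: False, n: False}
  {y: False, d: False, r: False, n: False}
  {n: True, y: True, d: False, r: False}
  {d: True, y: True, n: False, r: False}
  {d: True, n: False, y: False, r: False}
  {d: True, n: True, y: True, r: False}
  {d: True, n: True, y: False, r: False}
  {r: True, y: True, d: False, n: False}
  {r: True, y: False, d: False, n: False}


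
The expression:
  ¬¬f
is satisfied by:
  {f: True}


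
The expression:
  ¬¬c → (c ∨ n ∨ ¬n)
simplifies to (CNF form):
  True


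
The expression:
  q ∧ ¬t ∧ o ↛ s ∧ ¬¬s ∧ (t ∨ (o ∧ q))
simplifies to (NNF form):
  False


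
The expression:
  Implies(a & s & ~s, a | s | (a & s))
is always true.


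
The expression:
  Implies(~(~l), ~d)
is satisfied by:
  {l: False, d: False}
  {d: True, l: False}
  {l: True, d: False}


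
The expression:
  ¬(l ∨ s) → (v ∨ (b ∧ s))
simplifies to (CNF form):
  l ∨ s ∨ v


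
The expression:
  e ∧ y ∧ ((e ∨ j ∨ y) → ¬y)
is never true.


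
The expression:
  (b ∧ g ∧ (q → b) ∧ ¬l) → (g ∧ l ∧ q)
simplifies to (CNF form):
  l ∨ ¬b ∨ ¬g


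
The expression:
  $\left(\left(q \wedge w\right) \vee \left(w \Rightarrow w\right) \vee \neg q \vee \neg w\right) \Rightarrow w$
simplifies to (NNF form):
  $w$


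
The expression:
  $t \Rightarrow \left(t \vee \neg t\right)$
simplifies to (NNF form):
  $\text{True}$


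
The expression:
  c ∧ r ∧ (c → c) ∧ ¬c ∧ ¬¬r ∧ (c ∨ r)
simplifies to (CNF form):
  False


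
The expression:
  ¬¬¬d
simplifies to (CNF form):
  ¬d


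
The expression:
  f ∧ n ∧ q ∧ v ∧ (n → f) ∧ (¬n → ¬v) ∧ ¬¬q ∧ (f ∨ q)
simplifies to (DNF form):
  f ∧ n ∧ q ∧ v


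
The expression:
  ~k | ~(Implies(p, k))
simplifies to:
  ~k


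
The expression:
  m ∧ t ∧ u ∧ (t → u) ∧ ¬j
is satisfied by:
  {t: True, m: True, u: True, j: False}


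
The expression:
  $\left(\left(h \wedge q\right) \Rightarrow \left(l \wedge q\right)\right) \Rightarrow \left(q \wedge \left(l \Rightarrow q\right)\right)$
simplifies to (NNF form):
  $q$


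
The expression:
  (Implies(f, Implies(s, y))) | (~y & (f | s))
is always true.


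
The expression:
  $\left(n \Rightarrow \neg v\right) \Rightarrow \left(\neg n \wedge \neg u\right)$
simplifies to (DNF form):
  $\left(n \wedge v\right) \vee \left(\neg n \wedge \neg u\right)$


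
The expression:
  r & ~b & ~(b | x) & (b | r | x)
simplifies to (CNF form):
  r & ~b & ~x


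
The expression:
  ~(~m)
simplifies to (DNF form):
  m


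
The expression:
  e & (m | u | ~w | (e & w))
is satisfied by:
  {e: True}


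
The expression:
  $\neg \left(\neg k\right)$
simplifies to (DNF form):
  $k$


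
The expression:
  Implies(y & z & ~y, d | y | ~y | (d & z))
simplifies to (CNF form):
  True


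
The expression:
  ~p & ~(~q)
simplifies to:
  q & ~p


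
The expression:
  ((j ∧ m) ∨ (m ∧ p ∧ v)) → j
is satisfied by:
  {j: True, p: False, m: False, v: False}
  {j: False, p: False, m: False, v: False}
  {v: True, j: True, p: False, m: False}
  {v: True, j: False, p: False, m: False}
  {j: True, m: True, v: False, p: False}
  {m: True, v: False, p: False, j: False}
  {v: True, m: True, j: True, p: False}
  {v: True, m: True, j: False, p: False}
  {j: True, p: True, v: False, m: False}
  {p: True, v: False, m: False, j: False}
  {j: True, v: True, p: True, m: False}
  {v: True, p: True, j: False, m: False}
  {j: True, m: True, p: True, v: False}
  {m: True, p: True, v: False, j: False}
  {v: True, m: True, p: True, j: True}


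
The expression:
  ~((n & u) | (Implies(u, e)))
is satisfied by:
  {u: True, n: False, e: False}


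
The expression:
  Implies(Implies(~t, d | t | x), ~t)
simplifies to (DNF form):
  ~t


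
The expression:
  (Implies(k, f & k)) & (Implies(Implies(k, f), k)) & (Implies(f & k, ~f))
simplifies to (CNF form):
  False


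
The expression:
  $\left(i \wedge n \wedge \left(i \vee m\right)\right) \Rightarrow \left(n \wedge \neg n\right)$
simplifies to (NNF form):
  $\neg i \vee \neg n$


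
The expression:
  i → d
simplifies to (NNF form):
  d ∨ ¬i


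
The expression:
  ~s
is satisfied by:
  {s: False}


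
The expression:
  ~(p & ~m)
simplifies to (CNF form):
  m | ~p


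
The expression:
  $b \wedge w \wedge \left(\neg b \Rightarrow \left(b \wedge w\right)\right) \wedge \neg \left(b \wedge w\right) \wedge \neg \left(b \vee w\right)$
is never true.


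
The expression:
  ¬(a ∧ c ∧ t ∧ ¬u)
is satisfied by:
  {u: True, c: False, t: False, a: False}
  {u: False, c: False, t: False, a: False}
  {u: True, a: True, c: False, t: False}
  {a: True, u: False, c: False, t: False}
  {u: True, t: True, a: False, c: False}
  {t: True, a: False, c: False, u: False}
  {u: True, a: True, t: True, c: False}
  {a: True, t: True, u: False, c: False}
  {u: True, c: True, a: False, t: False}
  {c: True, a: False, t: False, u: False}
  {u: True, a: True, c: True, t: False}
  {a: True, c: True, u: False, t: False}
  {u: True, t: True, c: True, a: False}
  {t: True, c: True, a: False, u: False}
  {u: True, a: True, t: True, c: True}


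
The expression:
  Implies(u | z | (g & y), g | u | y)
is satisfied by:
  {y: True, g: True, u: True, z: False}
  {y: True, g: True, u: False, z: False}
  {y: True, u: True, g: False, z: False}
  {y: True, u: False, g: False, z: False}
  {g: True, u: True, y: False, z: False}
  {g: True, y: False, u: False, z: False}
  {g: False, u: True, y: False, z: False}
  {g: False, y: False, u: False, z: False}
  {y: True, z: True, g: True, u: True}
  {y: True, z: True, g: True, u: False}
  {y: True, z: True, u: True, g: False}
  {y: True, z: True, u: False, g: False}
  {z: True, g: True, u: True, y: False}
  {z: True, g: True, u: False, y: False}
  {z: True, u: True, g: False, y: False}


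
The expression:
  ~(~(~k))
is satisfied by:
  {k: False}


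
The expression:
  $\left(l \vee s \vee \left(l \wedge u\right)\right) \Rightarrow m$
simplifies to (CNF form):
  $\left(m \vee \neg l\right) \wedge \left(m \vee \neg s\right)$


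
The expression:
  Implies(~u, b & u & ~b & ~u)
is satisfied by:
  {u: True}


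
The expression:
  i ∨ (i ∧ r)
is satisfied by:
  {i: True}


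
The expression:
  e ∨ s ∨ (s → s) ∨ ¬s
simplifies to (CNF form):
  True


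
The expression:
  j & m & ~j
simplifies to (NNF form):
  False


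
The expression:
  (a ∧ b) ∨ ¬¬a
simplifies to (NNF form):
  a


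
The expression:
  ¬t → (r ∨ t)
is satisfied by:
  {r: True, t: True}
  {r: True, t: False}
  {t: True, r: False}


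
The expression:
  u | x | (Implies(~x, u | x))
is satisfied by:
  {x: True, u: True}
  {x: True, u: False}
  {u: True, x: False}


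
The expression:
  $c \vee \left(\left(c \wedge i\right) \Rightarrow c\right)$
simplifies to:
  $\text{True}$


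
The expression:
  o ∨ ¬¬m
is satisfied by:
  {o: True, m: True}
  {o: True, m: False}
  {m: True, o: False}


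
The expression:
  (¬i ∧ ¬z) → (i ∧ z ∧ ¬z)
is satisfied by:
  {i: True, z: True}
  {i: True, z: False}
  {z: True, i: False}


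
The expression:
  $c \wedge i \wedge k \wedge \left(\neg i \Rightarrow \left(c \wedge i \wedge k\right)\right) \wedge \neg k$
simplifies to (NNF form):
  $\text{False}$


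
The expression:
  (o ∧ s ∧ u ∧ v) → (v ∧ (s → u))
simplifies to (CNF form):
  True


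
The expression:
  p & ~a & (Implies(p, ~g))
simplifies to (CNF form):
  p & ~a & ~g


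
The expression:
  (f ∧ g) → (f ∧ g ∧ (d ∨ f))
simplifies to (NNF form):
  True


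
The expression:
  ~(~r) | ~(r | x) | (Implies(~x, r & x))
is always true.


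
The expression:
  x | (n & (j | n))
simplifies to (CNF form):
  n | x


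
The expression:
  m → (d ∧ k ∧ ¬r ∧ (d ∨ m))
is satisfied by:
  {d: True, k: True, r: False, m: False}
  {d: True, k: False, r: False, m: False}
  {k: True, d: False, r: False, m: False}
  {d: False, k: False, r: False, m: False}
  {d: True, r: True, k: True, m: False}
  {d: True, r: True, k: False, m: False}
  {r: True, k: True, d: False, m: False}
  {r: True, d: False, k: False, m: False}
  {d: True, m: True, r: False, k: True}


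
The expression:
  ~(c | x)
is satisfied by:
  {x: False, c: False}


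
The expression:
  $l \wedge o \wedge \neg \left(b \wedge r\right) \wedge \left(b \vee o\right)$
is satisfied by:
  {o: True, l: True, b: False, r: False}
  {r: True, o: True, l: True, b: False}
  {b: True, o: True, l: True, r: False}


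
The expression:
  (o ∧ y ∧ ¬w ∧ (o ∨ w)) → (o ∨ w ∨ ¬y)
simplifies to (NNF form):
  True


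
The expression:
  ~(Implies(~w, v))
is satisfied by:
  {v: False, w: False}


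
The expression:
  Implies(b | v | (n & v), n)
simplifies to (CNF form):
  (n | ~b) & (n | ~v)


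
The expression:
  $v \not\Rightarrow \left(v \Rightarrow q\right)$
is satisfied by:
  {v: True, q: False}


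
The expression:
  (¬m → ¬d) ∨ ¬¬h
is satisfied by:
  {m: True, h: True, d: False}
  {m: True, h: False, d: False}
  {h: True, m: False, d: False}
  {m: False, h: False, d: False}
  {d: True, m: True, h: True}
  {d: True, m: True, h: False}
  {d: True, h: True, m: False}


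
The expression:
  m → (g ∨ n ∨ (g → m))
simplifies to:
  True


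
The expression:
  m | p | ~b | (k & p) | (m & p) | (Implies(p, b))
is always true.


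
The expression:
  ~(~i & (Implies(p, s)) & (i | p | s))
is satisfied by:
  {i: True, s: False}
  {s: False, i: False}
  {s: True, i: True}


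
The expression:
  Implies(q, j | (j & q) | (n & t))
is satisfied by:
  {t: True, j: True, n: True, q: False}
  {t: True, j: True, n: False, q: False}
  {j: True, n: True, t: False, q: False}
  {j: True, t: False, n: False, q: False}
  {t: True, n: True, j: False, q: False}
  {t: True, n: False, j: False, q: False}
  {n: True, t: False, j: False, q: False}
  {t: False, n: False, j: False, q: False}
  {t: True, q: True, j: True, n: True}
  {t: True, q: True, j: True, n: False}
  {q: True, j: True, n: True, t: False}
  {q: True, j: True, n: False, t: False}
  {q: True, t: True, n: True, j: False}


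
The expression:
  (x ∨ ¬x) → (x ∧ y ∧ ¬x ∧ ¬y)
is never true.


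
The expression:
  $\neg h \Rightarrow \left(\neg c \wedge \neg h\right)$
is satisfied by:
  {h: True, c: False}
  {c: False, h: False}
  {c: True, h: True}


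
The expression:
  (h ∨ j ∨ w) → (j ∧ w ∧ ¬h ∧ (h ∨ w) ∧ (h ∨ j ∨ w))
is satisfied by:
  {h: False, w: False, j: False}
  {j: True, w: True, h: False}


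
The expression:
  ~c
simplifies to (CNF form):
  ~c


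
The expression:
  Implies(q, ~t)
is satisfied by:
  {t: False, q: False}
  {q: True, t: False}
  {t: True, q: False}


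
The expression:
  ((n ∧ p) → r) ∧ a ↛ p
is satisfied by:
  {a: True, p: False}


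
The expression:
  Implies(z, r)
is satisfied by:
  {r: True, z: False}
  {z: False, r: False}
  {z: True, r: True}


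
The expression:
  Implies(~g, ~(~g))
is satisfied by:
  {g: True}


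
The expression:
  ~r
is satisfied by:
  {r: False}


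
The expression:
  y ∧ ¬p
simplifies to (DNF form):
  y ∧ ¬p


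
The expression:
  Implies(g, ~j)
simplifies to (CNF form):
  ~g | ~j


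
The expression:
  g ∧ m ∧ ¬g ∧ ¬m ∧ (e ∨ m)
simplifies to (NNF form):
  False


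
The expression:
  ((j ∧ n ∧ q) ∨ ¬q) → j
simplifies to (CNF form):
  j ∨ q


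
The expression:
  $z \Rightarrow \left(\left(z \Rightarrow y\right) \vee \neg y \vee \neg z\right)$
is always true.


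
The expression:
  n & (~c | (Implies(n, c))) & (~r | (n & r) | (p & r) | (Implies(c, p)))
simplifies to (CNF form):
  n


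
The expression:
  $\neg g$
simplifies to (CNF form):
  $\neg g$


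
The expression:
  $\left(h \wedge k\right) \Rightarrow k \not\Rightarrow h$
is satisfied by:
  {h: False, k: False}
  {k: True, h: False}
  {h: True, k: False}


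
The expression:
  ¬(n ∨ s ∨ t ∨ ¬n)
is never true.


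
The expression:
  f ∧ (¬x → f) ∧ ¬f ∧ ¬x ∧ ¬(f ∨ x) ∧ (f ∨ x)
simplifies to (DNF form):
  False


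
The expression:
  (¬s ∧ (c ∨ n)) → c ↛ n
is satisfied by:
  {s: True, n: False}
  {n: False, s: False}
  {n: True, s: True}


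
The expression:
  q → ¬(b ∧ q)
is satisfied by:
  {q: False, b: False}
  {b: True, q: False}
  {q: True, b: False}


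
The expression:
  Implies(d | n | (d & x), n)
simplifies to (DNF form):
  n | ~d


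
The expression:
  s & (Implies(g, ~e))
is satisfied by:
  {s: True, g: False, e: False}
  {s: True, e: True, g: False}
  {s: True, g: True, e: False}


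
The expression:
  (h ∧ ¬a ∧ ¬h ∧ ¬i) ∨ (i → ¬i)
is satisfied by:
  {i: False}


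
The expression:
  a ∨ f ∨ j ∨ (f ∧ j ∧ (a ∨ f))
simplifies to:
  a ∨ f ∨ j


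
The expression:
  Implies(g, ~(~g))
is always true.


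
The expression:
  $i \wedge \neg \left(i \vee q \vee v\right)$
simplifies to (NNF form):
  $\text{False}$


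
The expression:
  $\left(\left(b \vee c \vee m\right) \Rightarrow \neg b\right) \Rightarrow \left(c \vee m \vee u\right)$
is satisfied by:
  {b: True, m: True, u: True, c: True}
  {b: True, m: True, u: True, c: False}
  {b: True, m: True, c: True, u: False}
  {b: True, m: True, c: False, u: False}
  {b: True, u: True, c: True, m: False}
  {b: True, u: True, c: False, m: False}
  {b: True, u: False, c: True, m: False}
  {b: True, u: False, c: False, m: False}
  {m: True, u: True, c: True, b: False}
  {m: True, u: True, c: False, b: False}
  {m: True, c: True, u: False, b: False}
  {m: True, c: False, u: False, b: False}
  {u: True, c: True, m: False, b: False}
  {u: True, m: False, c: False, b: False}
  {c: True, m: False, u: False, b: False}


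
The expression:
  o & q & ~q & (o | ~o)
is never true.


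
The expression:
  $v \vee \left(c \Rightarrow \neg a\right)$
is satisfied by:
  {v: True, c: False, a: False}
  {c: False, a: False, v: False}
  {a: True, v: True, c: False}
  {a: True, c: False, v: False}
  {v: True, c: True, a: False}
  {c: True, v: False, a: False}
  {a: True, c: True, v: True}


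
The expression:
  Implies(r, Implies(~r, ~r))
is always true.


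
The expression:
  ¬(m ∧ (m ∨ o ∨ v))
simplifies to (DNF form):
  ¬m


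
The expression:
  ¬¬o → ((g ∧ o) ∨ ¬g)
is always true.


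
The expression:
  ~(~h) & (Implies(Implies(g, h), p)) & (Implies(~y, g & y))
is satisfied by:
  {h: True, p: True, y: True}


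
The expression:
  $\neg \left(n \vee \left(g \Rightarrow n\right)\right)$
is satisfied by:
  {g: True, n: False}


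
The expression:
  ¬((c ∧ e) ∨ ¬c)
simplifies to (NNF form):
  c ∧ ¬e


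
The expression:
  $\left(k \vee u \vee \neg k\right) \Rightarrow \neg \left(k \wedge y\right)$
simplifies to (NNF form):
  $\neg k \vee \neg y$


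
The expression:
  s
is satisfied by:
  {s: True}


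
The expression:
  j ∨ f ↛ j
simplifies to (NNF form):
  f ∨ j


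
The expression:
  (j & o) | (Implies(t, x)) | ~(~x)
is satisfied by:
  {x: True, o: True, j: True, t: False}
  {x: True, o: True, j: False, t: False}
  {x: True, j: True, t: False, o: False}
  {x: True, j: False, t: False, o: False}
  {o: True, j: True, t: False, x: False}
  {o: True, j: False, t: False, x: False}
  {j: True, o: False, t: False, x: False}
  {j: False, o: False, t: False, x: False}
  {x: True, o: True, t: True, j: True}
  {x: True, o: True, t: True, j: False}
  {x: True, t: True, j: True, o: False}
  {x: True, t: True, j: False, o: False}
  {o: True, t: True, j: True, x: False}


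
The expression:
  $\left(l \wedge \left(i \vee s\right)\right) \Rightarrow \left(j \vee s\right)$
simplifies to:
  $j \vee s \vee \neg i \vee \neg l$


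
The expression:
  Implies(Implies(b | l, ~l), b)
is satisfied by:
  {b: True, l: True}
  {b: True, l: False}
  {l: True, b: False}


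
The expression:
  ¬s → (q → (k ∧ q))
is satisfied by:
  {k: True, s: True, q: False}
  {k: True, s: False, q: False}
  {s: True, k: False, q: False}
  {k: False, s: False, q: False}
  {k: True, q: True, s: True}
  {k: True, q: True, s: False}
  {q: True, s: True, k: False}


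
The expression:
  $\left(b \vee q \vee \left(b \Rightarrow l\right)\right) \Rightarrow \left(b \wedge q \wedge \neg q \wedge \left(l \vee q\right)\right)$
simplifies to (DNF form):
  $\text{False}$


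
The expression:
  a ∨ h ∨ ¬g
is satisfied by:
  {a: True, h: True, g: False}
  {a: True, g: False, h: False}
  {h: True, g: False, a: False}
  {h: False, g: False, a: False}
  {a: True, h: True, g: True}
  {a: True, g: True, h: False}
  {h: True, g: True, a: False}


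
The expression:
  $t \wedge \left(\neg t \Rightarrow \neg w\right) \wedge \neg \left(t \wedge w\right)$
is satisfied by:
  {t: True, w: False}


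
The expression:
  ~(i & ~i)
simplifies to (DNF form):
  True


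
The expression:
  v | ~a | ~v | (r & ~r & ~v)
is always true.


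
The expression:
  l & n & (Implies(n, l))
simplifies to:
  l & n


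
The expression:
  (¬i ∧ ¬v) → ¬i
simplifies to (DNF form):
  True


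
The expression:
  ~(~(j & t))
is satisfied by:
  {t: True, j: True}


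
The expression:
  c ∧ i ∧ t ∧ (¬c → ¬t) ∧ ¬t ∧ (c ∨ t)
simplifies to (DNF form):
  False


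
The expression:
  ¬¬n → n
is always true.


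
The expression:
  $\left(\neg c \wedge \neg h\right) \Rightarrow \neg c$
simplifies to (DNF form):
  $\text{True}$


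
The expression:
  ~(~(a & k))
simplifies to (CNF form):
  a & k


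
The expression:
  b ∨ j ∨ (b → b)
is always true.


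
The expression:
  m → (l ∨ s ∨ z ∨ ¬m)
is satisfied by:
  {s: True, z: True, l: True, m: False}
  {s: True, z: True, m: False, l: False}
  {s: True, l: True, m: False, z: False}
  {s: True, m: False, l: False, z: False}
  {z: True, l: True, m: False, s: False}
  {z: True, m: False, l: False, s: False}
  {l: True, z: False, m: False, s: False}
  {z: False, m: False, l: False, s: False}
  {z: True, s: True, m: True, l: True}
  {z: True, s: True, m: True, l: False}
  {s: True, m: True, l: True, z: False}
  {s: True, m: True, z: False, l: False}
  {l: True, m: True, z: True, s: False}
  {m: True, z: True, s: False, l: False}
  {m: True, l: True, s: False, z: False}


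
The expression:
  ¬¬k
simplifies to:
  k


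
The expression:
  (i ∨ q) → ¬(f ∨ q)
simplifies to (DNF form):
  (¬f ∧ ¬q) ∨ (¬i ∧ ¬q)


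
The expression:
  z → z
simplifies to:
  True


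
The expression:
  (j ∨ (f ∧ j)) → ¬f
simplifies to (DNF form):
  ¬f ∨ ¬j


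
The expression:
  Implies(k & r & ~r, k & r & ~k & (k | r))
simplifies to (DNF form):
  True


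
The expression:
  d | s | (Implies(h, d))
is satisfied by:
  {d: True, s: True, h: False}
  {d: True, h: False, s: False}
  {s: True, h: False, d: False}
  {s: False, h: False, d: False}
  {d: True, s: True, h: True}
  {d: True, h: True, s: False}
  {s: True, h: True, d: False}


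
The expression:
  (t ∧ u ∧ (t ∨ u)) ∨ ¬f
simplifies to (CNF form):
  (t ∨ ¬f) ∧ (u ∨ ¬f)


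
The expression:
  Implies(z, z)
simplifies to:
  True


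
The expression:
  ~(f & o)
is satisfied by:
  {o: False, f: False}
  {f: True, o: False}
  {o: True, f: False}


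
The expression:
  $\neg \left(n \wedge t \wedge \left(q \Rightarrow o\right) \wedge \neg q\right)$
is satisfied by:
  {q: True, t: False, n: False}
  {t: False, n: False, q: False}
  {n: True, q: True, t: False}
  {n: True, t: False, q: False}
  {q: True, t: True, n: False}
  {t: True, q: False, n: False}
  {n: True, t: True, q: True}


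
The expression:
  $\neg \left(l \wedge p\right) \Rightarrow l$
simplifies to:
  $l$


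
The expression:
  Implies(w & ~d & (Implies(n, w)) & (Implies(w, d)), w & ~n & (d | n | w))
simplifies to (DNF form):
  True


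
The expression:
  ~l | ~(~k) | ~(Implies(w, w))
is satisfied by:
  {k: True, l: False}
  {l: False, k: False}
  {l: True, k: True}


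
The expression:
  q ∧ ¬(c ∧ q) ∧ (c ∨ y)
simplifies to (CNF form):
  q ∧ y ∧ ¬c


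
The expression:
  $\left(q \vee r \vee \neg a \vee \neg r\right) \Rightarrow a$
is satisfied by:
  {a: True}


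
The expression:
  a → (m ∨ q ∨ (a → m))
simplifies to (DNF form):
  m ∨ q ∨ ¬a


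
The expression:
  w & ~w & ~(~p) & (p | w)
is never true.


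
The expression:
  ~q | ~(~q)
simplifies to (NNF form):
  True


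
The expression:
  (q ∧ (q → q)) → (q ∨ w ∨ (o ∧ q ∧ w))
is always true.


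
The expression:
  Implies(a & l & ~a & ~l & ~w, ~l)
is always true.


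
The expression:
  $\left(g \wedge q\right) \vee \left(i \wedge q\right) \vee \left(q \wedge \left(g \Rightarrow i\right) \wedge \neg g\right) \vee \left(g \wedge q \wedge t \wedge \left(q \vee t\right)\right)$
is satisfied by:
  {q: True}


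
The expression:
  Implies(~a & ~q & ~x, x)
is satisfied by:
  {a: True, x: True, q: True}
  {a: True, x: True, q: False}
  {a: True, q: True, x: False}
  {a: True, q: False, x: False}
  {x: True, q: True, a: False}
  {x: True, q: False, a: False}
  {q: True, x: False, a: False}


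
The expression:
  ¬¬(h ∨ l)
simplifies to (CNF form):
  h ∨ l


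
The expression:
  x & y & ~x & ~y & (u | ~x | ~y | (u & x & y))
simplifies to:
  False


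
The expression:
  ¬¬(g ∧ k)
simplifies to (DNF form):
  g ∧ k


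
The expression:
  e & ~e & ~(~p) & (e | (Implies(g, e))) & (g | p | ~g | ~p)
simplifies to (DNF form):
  False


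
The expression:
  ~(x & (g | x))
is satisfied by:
  {x: False}


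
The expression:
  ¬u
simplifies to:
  ¬u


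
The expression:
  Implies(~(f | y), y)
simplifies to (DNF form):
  f | y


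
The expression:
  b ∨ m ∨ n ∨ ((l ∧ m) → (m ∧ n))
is always true.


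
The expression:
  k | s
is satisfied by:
  {k: True, s: True}
  {k: True, s: False}
  {s: True, k: False}


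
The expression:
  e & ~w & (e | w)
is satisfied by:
  {e: True, w: False}


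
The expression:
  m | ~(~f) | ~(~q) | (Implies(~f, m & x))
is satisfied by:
  {q: True, m: True, f: True}
  {q: True, m: True, f: False}
  {q: True, f: True, m: False}
  {q: True, f: False, m: False}
  {m: True, f: True, q: False}
  {m: True, f: False, q: False}
  {f: True, m: False, q: False}


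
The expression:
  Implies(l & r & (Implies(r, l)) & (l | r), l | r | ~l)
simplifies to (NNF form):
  True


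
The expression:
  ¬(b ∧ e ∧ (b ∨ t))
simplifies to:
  ¬b ∨ ¬e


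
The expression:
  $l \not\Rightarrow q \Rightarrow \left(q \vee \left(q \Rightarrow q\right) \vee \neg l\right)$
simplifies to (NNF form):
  $\text{True}$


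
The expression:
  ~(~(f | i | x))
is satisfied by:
  {i: True, x: True, f: True}
  {i: True, x: True, f: False}
  {i: True, f: True, x: False}
  {i: True, f: False, x: False}
  {x: True, f: True, i: False}
  {x: True, f: False, i: False}
  {f: True, x: False, i: False}


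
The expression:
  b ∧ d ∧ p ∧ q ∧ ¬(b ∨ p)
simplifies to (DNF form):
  False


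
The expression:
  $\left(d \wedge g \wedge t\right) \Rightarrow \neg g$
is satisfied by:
  {g: False, t: False, d: False}
  {d: True, g: False, t: False}
  {t: True, g: False, d: False}
  {d: True, t: True, g: False}
  {g: True, d: False, t: False}
  {d: True, g: True, t: False}
  {t: True, g: True, d: False}


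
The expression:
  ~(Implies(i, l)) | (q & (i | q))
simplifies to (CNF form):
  (i | q) & (q | ~l)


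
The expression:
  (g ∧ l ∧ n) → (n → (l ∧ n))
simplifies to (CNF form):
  True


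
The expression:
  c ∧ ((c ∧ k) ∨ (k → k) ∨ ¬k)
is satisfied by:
  {c: True}


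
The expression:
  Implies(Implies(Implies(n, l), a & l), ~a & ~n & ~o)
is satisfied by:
  {n: False, a: False, l: False}
  {l: True, n: False, a: False}
  {a: True, n: False, l: False}
  {l: True, n: True, a: False}


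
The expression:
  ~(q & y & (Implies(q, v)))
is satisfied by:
  {v: False, q: False, y: False}
  {y: True, v: False, q: False}
  {q: True, v: False, y: False}
  {y: True, q: True, v: False}
  {v: True, y: False, q: False}
  {y: True, v: True, q: False}
  {q: True, v: True, y: False}


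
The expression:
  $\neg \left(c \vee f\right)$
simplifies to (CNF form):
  $\neg c \wedge \neg f$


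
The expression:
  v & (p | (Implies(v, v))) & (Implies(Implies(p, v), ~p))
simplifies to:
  v & ~p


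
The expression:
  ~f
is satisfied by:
  {f: False}


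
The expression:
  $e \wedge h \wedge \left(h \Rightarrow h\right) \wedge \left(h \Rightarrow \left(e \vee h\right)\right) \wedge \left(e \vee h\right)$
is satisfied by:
  {h: True, e: True}


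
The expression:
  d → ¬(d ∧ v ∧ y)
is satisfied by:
  {v: False, d: False, y: False}
  {y: True, v: False, d: False}
  {d: True, v: False, y: False}
  {y: True, d: True, v: False}
  {v: True, y: False, d: False}
  {y: True, v: True, d: False}
  {d: True, v: True, y: False}


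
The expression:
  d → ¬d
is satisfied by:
  {d: False}


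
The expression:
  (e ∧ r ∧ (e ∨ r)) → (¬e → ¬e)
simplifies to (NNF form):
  True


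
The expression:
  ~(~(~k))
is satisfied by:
  {k: False}


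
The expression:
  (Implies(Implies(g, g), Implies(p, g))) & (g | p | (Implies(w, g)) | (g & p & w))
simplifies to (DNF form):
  g | (~p & ~w)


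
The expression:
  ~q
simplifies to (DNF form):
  ~q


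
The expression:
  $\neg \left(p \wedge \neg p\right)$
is always true.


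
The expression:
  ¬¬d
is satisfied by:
  {d: True}


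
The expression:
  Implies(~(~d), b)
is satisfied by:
  {b: True, d: False}
  {d: False, b: False}
  {d: True, b: True}


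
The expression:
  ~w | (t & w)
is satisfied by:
  {t: True, w: False}
  {w: False, t: False}
  {w: True, t: True}


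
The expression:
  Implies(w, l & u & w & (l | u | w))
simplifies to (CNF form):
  (l | ~w) & (u | ~w)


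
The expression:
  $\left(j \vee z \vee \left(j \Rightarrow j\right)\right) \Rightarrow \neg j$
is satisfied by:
  {j: False}


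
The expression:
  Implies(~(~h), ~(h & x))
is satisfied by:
  {h: False, x: False}
  {x: True, h: False}
  {h: True, x: False}


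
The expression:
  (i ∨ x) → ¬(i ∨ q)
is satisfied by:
  {q: False, i: False, x: False}
  {x: True, q: False, i: False}
  {q: True, x: False, i: False}


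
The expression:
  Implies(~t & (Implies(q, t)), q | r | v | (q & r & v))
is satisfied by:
  {r: True, t: True, q: True, v: True}
  {r: True, t: True, q: True, v: False}
  {r: True, t: True, v: True, q: False}
  {r: True, t: True, v: False, q: False}
  {r: True, q: True, v: True, t: False}
  {r: True, q: True, v: False, t: False}
  {r: True, q: False, v: True, t: False}
  {r: True, q: False, v: False, t: False}
  {t: True, q: True, v: True, r: False}
  {t: True, q: True, v: False, r: False}
  {t: True, v: True, q: False, r: False}
  {t: True, v: False, q: False, r: False}
  {q: True, v: True, t: False, r: False}
  {q: True, t: False, v: False, r: False}
  {v: True, t: False, q: False, r: False}


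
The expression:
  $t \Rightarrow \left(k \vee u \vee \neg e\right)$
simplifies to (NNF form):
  $k \vee u \vee \neg e \vee \neg t$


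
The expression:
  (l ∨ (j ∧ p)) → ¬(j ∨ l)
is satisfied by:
  {l: False, p: False, j: False}
  {j: True, l: False, p: False}
  {p: True, l: False, j: False}


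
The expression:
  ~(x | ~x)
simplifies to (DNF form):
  False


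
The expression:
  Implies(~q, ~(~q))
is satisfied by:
  {q: True}


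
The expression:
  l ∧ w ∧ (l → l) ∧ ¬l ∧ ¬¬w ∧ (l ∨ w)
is never true.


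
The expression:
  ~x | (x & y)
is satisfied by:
  {y: True, x: False}
  {x: False, y: False}
  {x: True, y: True}


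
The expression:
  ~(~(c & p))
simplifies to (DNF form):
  c & p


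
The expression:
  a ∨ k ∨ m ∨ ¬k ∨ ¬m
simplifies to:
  True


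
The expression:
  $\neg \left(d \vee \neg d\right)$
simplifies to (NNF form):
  $\text{False}$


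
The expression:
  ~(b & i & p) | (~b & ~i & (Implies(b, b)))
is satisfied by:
  {p: False, b: False, i: False}
  {i: True, p: False, b: False}
  {b: True, p: False, i: False}
  {i: True, b: True, p: False}
  {p: True, i: False, b: False}
  {i: True, p: True, b: False}
  {b: True, p: True, i: False}


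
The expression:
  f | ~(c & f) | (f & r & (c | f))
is always true.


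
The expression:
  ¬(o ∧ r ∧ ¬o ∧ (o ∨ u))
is always true.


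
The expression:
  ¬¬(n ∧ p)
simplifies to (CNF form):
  n ∧ p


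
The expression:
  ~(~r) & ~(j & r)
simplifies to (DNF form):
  r & ~j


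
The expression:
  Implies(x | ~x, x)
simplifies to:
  x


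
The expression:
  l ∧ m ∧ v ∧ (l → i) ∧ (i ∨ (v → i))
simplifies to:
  i ∧ l ∧ m ∧ v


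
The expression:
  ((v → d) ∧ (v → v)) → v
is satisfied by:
  {v: True}


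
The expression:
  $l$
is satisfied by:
  {l: True}


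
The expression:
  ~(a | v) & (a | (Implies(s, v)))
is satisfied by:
  {v: False, a: False, s: False}


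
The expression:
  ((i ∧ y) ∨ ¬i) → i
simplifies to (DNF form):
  i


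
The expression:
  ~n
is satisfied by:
  {n: False}


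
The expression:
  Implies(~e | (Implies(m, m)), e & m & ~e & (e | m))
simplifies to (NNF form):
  False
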